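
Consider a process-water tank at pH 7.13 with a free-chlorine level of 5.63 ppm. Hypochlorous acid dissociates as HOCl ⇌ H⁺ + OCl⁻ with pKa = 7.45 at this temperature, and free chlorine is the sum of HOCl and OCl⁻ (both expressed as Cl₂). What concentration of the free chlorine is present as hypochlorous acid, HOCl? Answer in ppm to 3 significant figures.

3.81 ppm

[OCl⁻]/[HOCl] = 10^(pH − pKa) = 10^(7.13 − 7.45) = 10^-0.32 = 0.4786.
Fraction as HOCl = 1 / (1 + 0.4786) = 0.6763.
HOCl = 0.6763 × 5.63 ppm = 3.808 ppm.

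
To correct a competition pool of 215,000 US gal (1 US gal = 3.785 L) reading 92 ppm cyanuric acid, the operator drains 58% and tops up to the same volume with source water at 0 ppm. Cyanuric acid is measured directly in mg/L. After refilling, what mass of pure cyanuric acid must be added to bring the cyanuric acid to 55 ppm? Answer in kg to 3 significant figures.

Volume: 215,000 US gal × 3.785 L/gal = 813,775 L.
After draining 58% and refilling: 92 × 0.42 + 0 × 0.58 = 38.64 ppm.
Deficit to target: 55 − 38.64 = 16.36 mg/L.
Mass: 16.36 mg/L × 813,775 L = 13,310 g cyanuric acid.

13.3 kg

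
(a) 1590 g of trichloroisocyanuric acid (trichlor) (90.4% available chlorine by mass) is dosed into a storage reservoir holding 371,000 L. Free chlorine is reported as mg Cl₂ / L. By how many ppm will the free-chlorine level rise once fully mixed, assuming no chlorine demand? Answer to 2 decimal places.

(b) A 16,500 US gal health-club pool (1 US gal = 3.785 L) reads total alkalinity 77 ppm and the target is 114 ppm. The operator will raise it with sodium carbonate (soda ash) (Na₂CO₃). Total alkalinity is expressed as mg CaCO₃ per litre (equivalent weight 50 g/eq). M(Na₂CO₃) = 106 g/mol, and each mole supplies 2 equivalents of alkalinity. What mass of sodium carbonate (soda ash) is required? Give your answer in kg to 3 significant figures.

(a) Available chlorine delivered: 1590 g × 0.904 = 1437 g as Cl₂.
(a) Concentration rise: 1437 g / 371,000 L = 3.874 mg/L = 3.87 ppm.

(b) Volume: 16,500 US gal × 3.785 L/gal = 62,452 L.
(b) Alkalinity to add: (114 − 77) = 37 mg/L as CaCO₃ × 62,452 L = 2311 g as CaCO₃.
(b) Equivalents: 2311 g ÷ 50 g/eq = 46.21 eq.
(b) Each mole of Na₂CO₃ supplies 2 eq, so 46.21 / 2 = 23.11 mol.
(b) Mass: 23.11 mol × 106 g/mol = 2449 g.

(a) 3.87 ppm; (b) 2.45 kg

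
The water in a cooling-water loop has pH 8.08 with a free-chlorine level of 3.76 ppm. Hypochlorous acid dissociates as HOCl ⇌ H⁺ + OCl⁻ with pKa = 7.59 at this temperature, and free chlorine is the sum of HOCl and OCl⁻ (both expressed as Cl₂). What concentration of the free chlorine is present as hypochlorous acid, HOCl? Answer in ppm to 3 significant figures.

[OCl⁻]/[HOCl] = 10^(pH − pKa) = 10^(8.08 − 7.59) = 10^0.49 = 3.09.
Fraction as HOCl = 1 / (1 + 3.09) = 0.2445.
HOCl = 0.2445 × 3.76 ppm = 0.9192 ppm.

0.919 ppm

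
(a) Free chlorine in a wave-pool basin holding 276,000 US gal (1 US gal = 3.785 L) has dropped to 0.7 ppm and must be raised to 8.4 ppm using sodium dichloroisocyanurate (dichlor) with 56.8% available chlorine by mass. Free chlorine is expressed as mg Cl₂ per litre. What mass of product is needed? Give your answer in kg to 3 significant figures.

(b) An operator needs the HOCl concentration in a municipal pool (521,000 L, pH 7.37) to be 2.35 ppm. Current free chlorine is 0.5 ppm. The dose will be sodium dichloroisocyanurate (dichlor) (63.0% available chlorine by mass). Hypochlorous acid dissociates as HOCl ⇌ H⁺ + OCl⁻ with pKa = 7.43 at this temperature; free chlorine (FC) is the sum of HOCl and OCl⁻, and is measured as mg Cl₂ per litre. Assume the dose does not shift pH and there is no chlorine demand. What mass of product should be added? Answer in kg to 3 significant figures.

(a) 14.2 kg; (b) 3.22 kg

(a) Volume: 276,000 US gal × 3.785 L/gal = 1,044,660 L.
(a) Chlorine deficit: 8.4 − 0.7 = 7.7 ppm = 7.7 mg/L as Cl₂.
(a) Cl₂ equivalent needed: 7.7 mg/L × 1,044,660 L = 8,044,000 mg = 8044 g.
(a) Product at 56.8% available chlorine: 8044 / 0.568 = 14,160 g.

(b) [OCl⁻]/[HOCl] = 10^(pH − pKa) = 10^(7.37 − 7.43) = 0.871; fraction as HOCl = 1/(1 + 0.871) = 0.5345.
(b) Free chlorine required for 2.35 ppm HOCl: 2.35 / 0.5345 = 4.397 ppm.
(b) FC to add: 4.397 − 0.5 = 3.897 mg/L as Cl₂.
(b) Cl₂ equivalent: 3.897 mg/L × 521,000 L = 2030 g.
(b) Product at 63.0% available Cl: 2030 / 0.63 = 3223 g.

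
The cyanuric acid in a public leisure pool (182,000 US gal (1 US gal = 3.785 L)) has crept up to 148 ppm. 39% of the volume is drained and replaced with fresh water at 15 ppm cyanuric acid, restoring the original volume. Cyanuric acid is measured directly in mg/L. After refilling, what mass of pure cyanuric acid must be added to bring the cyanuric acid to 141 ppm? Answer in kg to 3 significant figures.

Volume: 182,000 US gal × 3.785 L/gal = 688,870 L.
After draining 39% and refilling: 148 × 0.61 + 15 × 0.39 = 96.13 ppm.
Deficit to target: 141 − 96.13 = 44.87 mg/L.
Mass: 44.87 mg/L × 688,870 L = 30,910 g cyanuric acid.

30.9 kg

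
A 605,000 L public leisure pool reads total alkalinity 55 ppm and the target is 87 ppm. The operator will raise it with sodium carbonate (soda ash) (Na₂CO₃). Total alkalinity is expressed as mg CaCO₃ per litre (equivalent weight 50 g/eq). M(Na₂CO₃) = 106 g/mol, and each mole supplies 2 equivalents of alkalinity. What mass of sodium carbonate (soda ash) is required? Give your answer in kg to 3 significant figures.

Alkalinity to add: (87 − 55) = 32 mg/L as CaCO₃ × 605,000 L = 19,360 g as CaCO₃.
Equivalents: 19,360 g ÷ 50 g/eq = 387.2 eq.
Each mole of Na₂CO₃ supplies 2 eq, so 387.2 / 2 = 193.6 mol.
Mass: 193.6 mol × 106 g/mol = 20,520 g.

20.5 kg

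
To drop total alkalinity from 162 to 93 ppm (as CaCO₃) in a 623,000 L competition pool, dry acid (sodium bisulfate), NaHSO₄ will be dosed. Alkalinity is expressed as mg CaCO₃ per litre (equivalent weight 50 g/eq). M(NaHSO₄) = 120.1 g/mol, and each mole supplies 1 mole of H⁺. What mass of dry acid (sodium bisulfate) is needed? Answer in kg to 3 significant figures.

103 kg

Alkalinity to neutralize: (162 − 93) = 69 mg/L as CaCO₃ × 623,000 L = 42,990 g as CaCO₃.
Equivalents of H⁺ required: 42,990 ÷ 50 g/eq = 859.7 eq = 859.7 mol NaHSO₄.
Mass of NaHSO₄: 859.7 × 120.1 = 103,300 g.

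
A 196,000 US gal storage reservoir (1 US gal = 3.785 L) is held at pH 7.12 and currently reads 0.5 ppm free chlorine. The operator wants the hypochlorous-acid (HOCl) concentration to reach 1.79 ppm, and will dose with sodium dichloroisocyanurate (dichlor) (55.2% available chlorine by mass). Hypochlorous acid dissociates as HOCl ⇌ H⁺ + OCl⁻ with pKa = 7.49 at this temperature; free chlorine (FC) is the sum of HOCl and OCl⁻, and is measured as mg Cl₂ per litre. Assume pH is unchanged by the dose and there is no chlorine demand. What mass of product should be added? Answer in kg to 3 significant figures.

Volume: 196,000 US gal × 3.785 L/gal = 741,860 L.
[OCl⁻]/[HOCl] = 10^(pH − pKa) = 10^(7.12 − 7.49) = 0.4266; fraction as HOCl = 1/(1 + 0.4266) = 0.701.
Free chlorine required for 1.79 ppm HOCl: 1.79 / 0.701 = 2.554 ppm.
FC to add: 2.554 − 0.5 = 2.054 mg/L as Cl₂.
Cl₂ equivalent: 2.054 mg/L × 741,860 L = 1523 g.
Product at 55.2% available Cl: 1523 / 0.552 = 2760 g.

2.76 kg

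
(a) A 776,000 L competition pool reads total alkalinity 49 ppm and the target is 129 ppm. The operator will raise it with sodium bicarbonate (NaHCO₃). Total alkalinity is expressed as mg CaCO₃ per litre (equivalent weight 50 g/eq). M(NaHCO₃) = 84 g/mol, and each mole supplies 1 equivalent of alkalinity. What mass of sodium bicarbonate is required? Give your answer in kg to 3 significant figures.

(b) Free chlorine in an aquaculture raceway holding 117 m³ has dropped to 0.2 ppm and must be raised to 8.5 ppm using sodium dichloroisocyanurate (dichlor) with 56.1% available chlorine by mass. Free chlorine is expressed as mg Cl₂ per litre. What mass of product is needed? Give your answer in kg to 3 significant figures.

(a) 104 kg; (b) 1.73 kg

(a) Alkalinity to add: (129 − 49) = 80 mg/L as CaCO₃ × 776,000 L = 62,080 g as CaCO₃.
(a) Equivalents: 62,080 g ÷ 50 g/eq = 1242 eq.
(a) NaHCO₃ supplies 1 eq per mole → 1242 mol.
(a) Mass: 1242 mol × 84 g/mol = 104,300 g.

(b) Volume: 117 m³ = 117,000 L.
(b) Chlorine deficit: 8.5 − 0.2 = 8.3 ppm = 8.3 mg/L as Cl₂.
(b) Cl₂ equivalent needed: 8.3 mg/L × 117,000 L = 971,100 mg = 971.1 g.
(b) Product at 56.1% available chlorine: 971.1 / 0.561 = 1731 g.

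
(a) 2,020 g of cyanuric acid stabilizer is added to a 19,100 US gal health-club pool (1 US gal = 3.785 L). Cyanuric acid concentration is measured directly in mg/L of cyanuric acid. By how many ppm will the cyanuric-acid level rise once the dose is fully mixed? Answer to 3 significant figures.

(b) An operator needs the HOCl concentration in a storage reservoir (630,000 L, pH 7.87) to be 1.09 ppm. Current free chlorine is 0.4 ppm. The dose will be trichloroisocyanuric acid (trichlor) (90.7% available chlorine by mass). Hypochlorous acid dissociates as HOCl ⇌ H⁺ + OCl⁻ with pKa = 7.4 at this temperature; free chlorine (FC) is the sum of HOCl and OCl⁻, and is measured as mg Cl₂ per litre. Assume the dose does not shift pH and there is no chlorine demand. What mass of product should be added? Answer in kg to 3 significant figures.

(a) 27.9 ppm; (b) 2.71 kg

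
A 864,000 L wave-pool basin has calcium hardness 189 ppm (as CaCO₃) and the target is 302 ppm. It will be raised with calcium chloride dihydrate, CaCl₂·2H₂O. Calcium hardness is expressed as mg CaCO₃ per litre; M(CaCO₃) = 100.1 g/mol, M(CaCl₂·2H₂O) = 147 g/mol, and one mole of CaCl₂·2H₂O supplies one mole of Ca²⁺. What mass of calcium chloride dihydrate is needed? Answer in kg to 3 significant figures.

Hardness to add: (302 − 189) = 113 mg/L as CaCO₃ × 864,000 L = 97,630 g as CaCO₃.
Moles of Ca²⁺ (1 mol Ca²⁺ ≡ 1 mol CaCO₃): 97,630 / 100.1 g/mol = 975.3 mol.
Mass of CaCl₂·2H₂O: 975.3 × 147 = 143,400 g.

143 kg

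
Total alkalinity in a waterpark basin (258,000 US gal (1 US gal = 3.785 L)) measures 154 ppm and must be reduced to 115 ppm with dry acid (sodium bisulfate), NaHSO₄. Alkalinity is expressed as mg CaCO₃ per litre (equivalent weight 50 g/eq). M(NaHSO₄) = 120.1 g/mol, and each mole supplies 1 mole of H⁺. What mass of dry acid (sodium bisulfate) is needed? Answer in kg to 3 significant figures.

Volume: 258,000 US gal × 3.785 L/gal = 976,530 L.
Alkalinity to neutralize: (154 − 115) = 39 mg/L as CaCO₃ × 976,530 L = 38,080 g as CaCO₃.
Equivalents of H⁺ required: 38,080 ÷ 50 g/eq = 761.7 eq = 761.7 mol NaHSO₄.
Mass of NaHSO₄: 761.7 × 120.1 = 91,480 g.

91.5 kg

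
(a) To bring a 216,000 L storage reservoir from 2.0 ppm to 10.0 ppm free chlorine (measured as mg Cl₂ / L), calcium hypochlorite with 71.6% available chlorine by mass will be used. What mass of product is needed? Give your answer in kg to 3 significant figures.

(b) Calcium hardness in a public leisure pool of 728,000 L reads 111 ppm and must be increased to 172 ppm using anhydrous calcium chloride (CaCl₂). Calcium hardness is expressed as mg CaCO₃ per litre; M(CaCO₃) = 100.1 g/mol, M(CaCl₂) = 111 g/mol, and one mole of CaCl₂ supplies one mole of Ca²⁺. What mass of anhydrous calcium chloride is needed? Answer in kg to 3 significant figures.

(a) Chlorine deficit: 10.0 − 2.0 = 8 ppm = 8 mg/L as Cl₂.
(a) Cl₂ equivalent needed: 8 mg/L × 216,000 L = 1,728,000 mg = 1728 g.
(a) Product at 71.6% available chlorine: 1728 / 0.716 = 2413 g.

(b) Hardness to add: (172 − 111) = 61 mg/L as CaCO₃ × 728,000 L = 44,410 g as CaCO₃.
(b) Moles of Ca²⁺ (1 mol Ca²⁺ ≡ 1 mol CaCO₃): 44,410 / 100.1 g/mol = 443.6 mol.
(b) Mass of CaCl₂: 443.6 × 111 = 49,240 g.

(a) 2.41 kg; (b) 49.2 kg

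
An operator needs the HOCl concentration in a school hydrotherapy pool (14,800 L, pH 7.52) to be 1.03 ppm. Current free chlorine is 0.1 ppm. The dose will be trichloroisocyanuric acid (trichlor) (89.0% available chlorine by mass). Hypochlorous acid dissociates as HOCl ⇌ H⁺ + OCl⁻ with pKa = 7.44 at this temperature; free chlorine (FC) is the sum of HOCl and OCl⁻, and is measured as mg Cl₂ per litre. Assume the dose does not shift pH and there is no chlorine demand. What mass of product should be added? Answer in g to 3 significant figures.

36.1 g

[OCl⁻]/[HOCl] = 10^(pH − pKa) = 10^(7.52 − 7.44) = 1.202; fraction as HOCl = 1/(1 + 1.202) = 0.4541.
Free chlorine required for 1.03 ppm HOCl: 1.03 / 0.4541 = 2.268 ppm.
FC to add: 2.268 − 0.1 = 2.168 mg/L as Cl₂.
Cl₂ equivalent: 2.168 mg/L × 14,800 L = 32.09 g.
Product at 89.0% available Cl: 32.09 / 0.89 = 36.06 g.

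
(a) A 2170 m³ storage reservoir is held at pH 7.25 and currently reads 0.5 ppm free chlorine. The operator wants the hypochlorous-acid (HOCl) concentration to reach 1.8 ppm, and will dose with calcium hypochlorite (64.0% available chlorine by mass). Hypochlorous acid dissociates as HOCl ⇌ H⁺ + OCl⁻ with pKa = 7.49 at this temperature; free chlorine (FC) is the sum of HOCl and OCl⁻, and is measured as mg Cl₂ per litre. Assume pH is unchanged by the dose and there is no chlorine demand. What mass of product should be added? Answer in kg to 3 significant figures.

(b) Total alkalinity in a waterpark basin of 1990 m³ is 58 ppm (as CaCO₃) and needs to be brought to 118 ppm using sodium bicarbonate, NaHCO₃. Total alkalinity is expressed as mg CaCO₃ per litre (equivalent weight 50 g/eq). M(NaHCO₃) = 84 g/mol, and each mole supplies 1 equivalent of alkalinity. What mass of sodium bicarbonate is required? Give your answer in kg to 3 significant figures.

(a) Volume: 2170 m³ = 2,170,000 L.
(a) [OCl⁻]/[HOCl] = 10^(pH − pKa) = 10^(7.25 − 7.49) = 0.5754; fraction as HOCl = 1/(1 + 0.5754) = 0.6347.
(a) Free chlorine required for 1.8 ppm HOCl: 1.8 / 0.6347 = 2.836 ppm.
(a) FC to add: 2.836 − 0.5 = 2.336 mg/L as Cl₂.
(a) Cl₂ equivalent: 2.336 mg/L × 2,170,000 L = 5069 g.
(a) Product at 64.0% available Cl: 5069 / 0.64 = 7920 g.

(b) Volume: 1990 m³ = 1,990,000 L.
(b) Alkalinity to add: (118 − 58) = 60 mg/L as CaCO₃ × 1,990,000 L = 119,400 g as CaCO₃.
(b) Equivalents: 119,400 g ÷ 50 g/eq = 2388 eq.
(b) NaHCO₃ supplies 1 eq per mole → 2388 mol.
(b) Mass: 2388 mol × 84 g/mol = 200,600 g.

(a) 7.92 kg; (b) 201 kg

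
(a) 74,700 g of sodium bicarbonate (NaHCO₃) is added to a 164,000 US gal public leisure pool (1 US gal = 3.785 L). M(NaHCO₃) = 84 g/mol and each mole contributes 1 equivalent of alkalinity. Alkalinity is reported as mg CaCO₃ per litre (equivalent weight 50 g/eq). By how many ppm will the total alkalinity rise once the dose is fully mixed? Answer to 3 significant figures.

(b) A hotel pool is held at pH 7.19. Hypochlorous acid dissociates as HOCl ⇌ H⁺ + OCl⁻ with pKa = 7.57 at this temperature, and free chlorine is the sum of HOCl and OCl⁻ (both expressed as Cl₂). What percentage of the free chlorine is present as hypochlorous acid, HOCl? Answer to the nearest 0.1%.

(a) Volume: 164,000 US gal × 3.785 L/gal = 620,740 L.
(a) Moles of NaHCO₃: 74,700 g ÷ 84 g/mol = 889.3 mol → 889.3 eq of alkalinity.
(a) As CaCO₃: 889.3 eq × 50 g/eq = 44,460 g.
(a) Rise: 44,460 g / 620,740 L × 1000 = 71.63 mg/L.

(b) [OCl⁻]/[HOCl] = 10^(pH − pKa) = 10^(7.19 − 7.57) = 10^-0.38 = 0.4169.
(b) Fraction as HOCl = 1 / (1 + 0.4169) = 0.7058.

(a) 71.6 ppm; (b) 70.6%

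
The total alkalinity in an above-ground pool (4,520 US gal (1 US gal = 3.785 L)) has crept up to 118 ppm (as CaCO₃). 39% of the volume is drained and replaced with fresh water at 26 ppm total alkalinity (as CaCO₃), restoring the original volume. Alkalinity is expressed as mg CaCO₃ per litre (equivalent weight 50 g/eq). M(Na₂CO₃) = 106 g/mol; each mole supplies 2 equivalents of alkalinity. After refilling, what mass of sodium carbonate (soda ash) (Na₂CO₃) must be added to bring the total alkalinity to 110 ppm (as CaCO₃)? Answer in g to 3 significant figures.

506 g

Volume: 4,520 US gal × 3.785 L/gal = 17,108 L.
After draining 39% and refilling: 118 × 0.61 + 26 × 0.39 = 82.12 ppm.
Deficit to target: 110 − 82.12 = 27.88 mg/L.
As CaCO₃: 27.88 mg/L × 17,108 L = 477 g; ÷ 50 g/eq ÷ 2 = 4.77 mol Na₂CO₃.
Mass: 4.77 × 106 = 505.6 g.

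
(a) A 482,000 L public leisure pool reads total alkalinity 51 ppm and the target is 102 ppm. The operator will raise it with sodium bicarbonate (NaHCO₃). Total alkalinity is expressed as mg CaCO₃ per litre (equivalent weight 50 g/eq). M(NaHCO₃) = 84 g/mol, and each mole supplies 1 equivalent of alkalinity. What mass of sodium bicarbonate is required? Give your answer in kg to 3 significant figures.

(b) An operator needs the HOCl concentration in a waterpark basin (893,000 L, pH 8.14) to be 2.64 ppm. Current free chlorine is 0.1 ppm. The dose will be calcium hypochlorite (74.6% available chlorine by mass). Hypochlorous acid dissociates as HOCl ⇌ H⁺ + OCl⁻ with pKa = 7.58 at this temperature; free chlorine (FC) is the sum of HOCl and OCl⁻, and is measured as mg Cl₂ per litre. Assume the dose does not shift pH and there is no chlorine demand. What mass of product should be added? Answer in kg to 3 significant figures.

(a) Alkalinity to add: (102 − 51) = 51 mg/L as CaCO₃ × 482,000 L = 24,580 g as CaCO₃.
(a) Equivalents: 24,580 g ÷ 50 g/eq = 491.6 eq.
(a) NaHCO₃ supplies 1 eq per mole → 491.6 mol.
(a) Mass: 491.6 mol × 84 g/mol = 41,300 g.

(b) [OCl⁻]/[HOCl] = 10^(pH − pKa) = 10^(8.14 − 7.58) = 3.631; fraction as HOCl = 1/(1 + 3.631) = 0.2159.
(b) Free chlorine required for 2.64 ppm HOCl: 2.64 / 0.2159 = 12.23 ppm.
(b) FC to add: 12.23 − 0.1 = 12.13 mg/L as Cl₂.
(b) Cl₂ equivalent: 12.13 mg/L × 893,000 L = 10,830 g.
(b) Product at 74.6% available Cl: 10,830 / 0.746 = 14,510 g.

(a) 41.3 kg; (b) 14.5 kg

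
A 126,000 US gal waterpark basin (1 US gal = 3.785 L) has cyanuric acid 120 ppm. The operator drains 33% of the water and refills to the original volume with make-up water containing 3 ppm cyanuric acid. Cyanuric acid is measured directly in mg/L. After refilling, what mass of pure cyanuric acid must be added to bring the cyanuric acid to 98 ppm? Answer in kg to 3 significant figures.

7.92 kg

Volume: 126,000 US gal × 3.785 L/gal = 476,910 L.
After draining 33% and refilling: 120 × 0.67 + 3 × 0.33 = 81.39 ppm.
Deficit to target: 98 − 81.39 = 16.61 mg/L.
Mass: 16.61 mg/L × 476,910 L = 7921 g cyanuric acid.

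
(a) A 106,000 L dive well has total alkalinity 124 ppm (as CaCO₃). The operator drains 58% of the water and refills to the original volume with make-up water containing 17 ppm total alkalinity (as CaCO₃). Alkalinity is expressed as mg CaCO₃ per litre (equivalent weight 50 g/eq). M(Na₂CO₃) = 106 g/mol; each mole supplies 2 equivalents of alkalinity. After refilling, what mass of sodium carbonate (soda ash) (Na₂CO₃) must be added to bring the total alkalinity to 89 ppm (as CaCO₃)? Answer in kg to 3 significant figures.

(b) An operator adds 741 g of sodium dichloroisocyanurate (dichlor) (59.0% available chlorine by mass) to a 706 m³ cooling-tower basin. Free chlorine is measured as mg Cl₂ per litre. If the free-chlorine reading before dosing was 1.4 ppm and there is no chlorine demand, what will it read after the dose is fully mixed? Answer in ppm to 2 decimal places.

(a) After draining 58% and refilling: 124 × 0.42 + 17 × 0.58 = 61.94 ppm.
(a) Deficit to target: 89 − 61.94 = 27.06 mg/L.
(a) As CaCO₃: 27.06 mg/L × 106,000 L = 2868 g; ÷ 50 g/eq ÷ 2 = 28.68 mol Na₂CO₃.
(a) Mass: 28.68 × 106 = 3040 g.

(b) Volume: 706 m³ = 706,000 L.
(b) Available chlorine delivered: 741 g × 0.59 = 437.2 g as Cl₂.
(b) Concentration rise: 437.2 g / 706,000 L = 0.6192 mg/L = 0.62 ppm.
(b) Final FC: 1.4 + 0.62 = 2.02 ppm.

(a) 3.04 kg; (b) 2.02 ppm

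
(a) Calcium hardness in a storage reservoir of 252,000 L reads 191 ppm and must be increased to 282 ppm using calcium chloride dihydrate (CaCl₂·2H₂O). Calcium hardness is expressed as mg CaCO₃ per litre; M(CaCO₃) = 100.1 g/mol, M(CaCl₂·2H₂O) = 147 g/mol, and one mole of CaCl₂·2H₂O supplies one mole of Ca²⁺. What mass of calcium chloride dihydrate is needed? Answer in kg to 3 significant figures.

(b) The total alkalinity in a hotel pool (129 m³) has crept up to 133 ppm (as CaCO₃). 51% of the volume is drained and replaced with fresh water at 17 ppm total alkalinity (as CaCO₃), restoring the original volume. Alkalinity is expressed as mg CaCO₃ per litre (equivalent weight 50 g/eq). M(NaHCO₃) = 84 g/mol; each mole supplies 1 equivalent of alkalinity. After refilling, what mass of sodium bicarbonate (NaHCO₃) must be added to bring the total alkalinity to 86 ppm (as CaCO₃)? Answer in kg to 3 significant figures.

(a) Hardness to add: (282 − 191) = 91 mg/L as CaCO₃ × 252,000 L = 22,930 g as CaCO₃.
(a) Moles of Ca²⁺ (1 mol Ca²⁺ ≡ 1 mol CaCO₃): 22,930 / 100.1 g/mol = 229.1 mol.
(a) Mass of CaCl₂·2H₂O: 229.1 × 147 = 33,680 g.

(b) Volume: 129 m³ = 129,000 L.
(b) After draining 51% and refilling: 133 × 0.49 + 17 × 0.51 = 73.84 ppm.
(b) Deficit to target: 86 − 73.84 = 12.16 mg/L.
(b) As CaCO₃: 12.16 mg/L × 129,000 L = 1569 g; ÷ 50 g/eq ÷ 1 = 31.37 mol NaHCO₃.
(b) Mass: 31.37 × 84 = 2635 g.

(a) 33.7 kg; (b) 2.64 kg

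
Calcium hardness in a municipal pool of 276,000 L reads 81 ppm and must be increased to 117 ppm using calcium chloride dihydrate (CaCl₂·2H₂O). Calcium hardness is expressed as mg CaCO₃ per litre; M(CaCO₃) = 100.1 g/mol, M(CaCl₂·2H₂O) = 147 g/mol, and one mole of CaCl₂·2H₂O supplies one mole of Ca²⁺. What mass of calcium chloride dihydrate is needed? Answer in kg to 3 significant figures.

14.6 kg

Hardness to add: (117 − 81) = 36 mg/L as CaCO₃ × 276,000 L = 9936 g as CaCO₃.
Moles of Ca²⁺ (1 mol Ca²⁺ ≡ 1 mol CaCO₃): 9936 / 100.1 g/mol = 99.26 mol.
Mass of CaCl₂·2H₂O: 99.26 × 147 = 14,590 g.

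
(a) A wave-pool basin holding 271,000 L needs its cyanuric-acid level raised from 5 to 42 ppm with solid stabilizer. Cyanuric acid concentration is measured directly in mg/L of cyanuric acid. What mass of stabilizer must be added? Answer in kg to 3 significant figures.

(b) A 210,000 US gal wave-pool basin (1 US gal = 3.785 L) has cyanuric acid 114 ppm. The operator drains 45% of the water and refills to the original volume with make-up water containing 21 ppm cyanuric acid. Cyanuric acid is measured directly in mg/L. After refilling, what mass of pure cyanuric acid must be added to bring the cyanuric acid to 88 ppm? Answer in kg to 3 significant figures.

(a) CYA to add: (42 − 5) = 37 mg/L × 271,000 L = 10,030 g cyanuric acid.

(b) Volume: 210,000 US gal × 3.785 L/gal = 794,850 L.
(b) After draining 45% and refilling: 114 × 0.55 + 21 × 0.45 = 72.15 ppm.
(b) Deficit to target: 88 − 72.15 = 15.85 mg/L.
(b) Mass: 15.85 mg/L × 794,850 L = 12,600 g cyanuric acid.

(a) 10.0 kg; (b) 12.6 kg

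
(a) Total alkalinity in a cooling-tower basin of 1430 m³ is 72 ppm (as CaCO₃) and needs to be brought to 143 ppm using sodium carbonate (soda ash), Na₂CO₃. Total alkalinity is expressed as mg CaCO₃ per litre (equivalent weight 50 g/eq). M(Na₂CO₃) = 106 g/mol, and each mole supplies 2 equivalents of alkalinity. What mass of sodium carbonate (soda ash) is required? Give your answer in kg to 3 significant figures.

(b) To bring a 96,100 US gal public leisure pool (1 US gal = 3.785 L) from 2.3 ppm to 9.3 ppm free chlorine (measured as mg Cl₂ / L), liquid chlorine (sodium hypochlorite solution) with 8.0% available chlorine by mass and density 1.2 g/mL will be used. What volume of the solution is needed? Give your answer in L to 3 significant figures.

(a) Volume: 1430 m³ = 1,430,000 L.
(a) Alkalinity to add: (143 − 72) = 71 mg/L as CaCO₃ × 1,430,000 L = 101,500 g as CaCO₃.
(a) Equivalents: 101,500 g ÷ 50 g/eq = 2031 eq.
(a) Each mole of Na₂CO₃ supplies 2 eq, so 2031 / 2 = 1015 mol.
(a) Mass: 1015 mol × 106 g/mol = 107,600 g.

(b) Volume: 96,100 US gal × 3.785 L/gal = 363,738 L.
(b) Chlorine deficit: 9.3 − 2.3 = 7 ppm = 7 mg/L as Cl₂.
(b) Cl₂ equivalent needed: 7 mg/L × 363,738 L = 2,546,000 mg = 2546 g.
(b) Product at 8.0% available chlorine: 2546 / 0.08 = 31,830 g.
(b) Volume at density 1.2 g/mL: 31,830 g ÷ 1.2 g/mL = 26,520 mL.

(a) 108 kg; (b) 26.5 L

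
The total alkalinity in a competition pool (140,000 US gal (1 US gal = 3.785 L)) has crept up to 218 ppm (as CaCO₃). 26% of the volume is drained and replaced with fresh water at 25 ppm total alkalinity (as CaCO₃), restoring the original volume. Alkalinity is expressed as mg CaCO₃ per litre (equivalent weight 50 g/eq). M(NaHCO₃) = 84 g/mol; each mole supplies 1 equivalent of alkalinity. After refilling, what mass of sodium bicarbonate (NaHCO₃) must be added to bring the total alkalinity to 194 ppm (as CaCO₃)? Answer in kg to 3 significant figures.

Volume: 140,000 US gal × 3.785 L/gal = 529,900 L.
After draining 26% and refilling: 218 × 0.74 + 25 × 0.26 = 167.82 ppm.
Deficit to target: 194 − 167.82 = 26.18 mg/L.
As CaCO₃: 26.18 mg/L × 529,900 L = 13,870 g; ÷ 50 g/eq ÷ 1 = 277.5 mol NaHCO₃.
Mass: 277.5 × 84 = 23,310 g.

23.3 kg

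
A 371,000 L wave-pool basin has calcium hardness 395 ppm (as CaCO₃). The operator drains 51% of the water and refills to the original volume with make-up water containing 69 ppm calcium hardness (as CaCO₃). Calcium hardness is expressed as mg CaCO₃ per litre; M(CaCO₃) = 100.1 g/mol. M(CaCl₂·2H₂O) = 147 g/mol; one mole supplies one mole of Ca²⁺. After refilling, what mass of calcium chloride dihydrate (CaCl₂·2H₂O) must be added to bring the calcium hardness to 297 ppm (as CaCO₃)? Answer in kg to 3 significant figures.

After draining 51% and refilling: 395 × 0.49 + 69 × 0.51 = 228.74 ppm.
Deficit to target: 297 − 228.74 = 68.26 mg/L.
As CaCO₃: 68.26 mg/L × 371,000 L = 25,320 g; ÷ 100.1 = 253 mol Ca²⁺.
Mass: 253 × 147 = 37,190 g.

37.2 kg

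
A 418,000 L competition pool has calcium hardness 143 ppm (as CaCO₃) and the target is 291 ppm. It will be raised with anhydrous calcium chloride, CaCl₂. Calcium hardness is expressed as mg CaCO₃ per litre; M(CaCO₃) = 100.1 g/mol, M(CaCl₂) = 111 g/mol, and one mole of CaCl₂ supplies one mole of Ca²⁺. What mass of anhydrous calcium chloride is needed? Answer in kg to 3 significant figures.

68.6 kg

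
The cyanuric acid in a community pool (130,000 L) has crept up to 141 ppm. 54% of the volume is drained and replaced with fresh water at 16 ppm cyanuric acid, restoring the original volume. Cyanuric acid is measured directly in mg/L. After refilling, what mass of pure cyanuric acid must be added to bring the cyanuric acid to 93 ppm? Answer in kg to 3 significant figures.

2.54 kg

After draining 54% and refilling: 141 × 0.46 + 16 × 0.54 = 73.5 ppm.
Deficit to target: 93 − 73.5 = 19.5 mg/L.
Mass: 19.5 mg/L × 130,000 L = 2535 g cyanuric acid.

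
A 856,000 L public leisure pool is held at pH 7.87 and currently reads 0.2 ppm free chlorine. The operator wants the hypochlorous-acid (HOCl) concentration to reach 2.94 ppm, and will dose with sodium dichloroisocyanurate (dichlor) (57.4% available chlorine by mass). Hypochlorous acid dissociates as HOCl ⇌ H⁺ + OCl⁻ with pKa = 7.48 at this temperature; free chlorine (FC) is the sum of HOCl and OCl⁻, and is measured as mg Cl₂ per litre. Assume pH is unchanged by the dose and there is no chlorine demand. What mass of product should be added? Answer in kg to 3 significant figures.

14.8 kg

[OCl⁻]/[HOCl] = 10^(pH − pKa) = 10^(7.87 − 7.48) = 2.455; fraction as HOCl = 1/(1 + 2.455) = 0.2895.
Free chlorine required for 2.94 ppm HOCl: 2.94 / 0.2895 = 10.16 ppm.
FC to add: 10.16 − 0.2 = 9.957 mg/L as Cl₂.
Cl₂ equivalent: 9.957 mg/L × 856,000 L = 8523 g.
Product at 57.4% available Cl: 8523 / 0.574 = 14,850 g.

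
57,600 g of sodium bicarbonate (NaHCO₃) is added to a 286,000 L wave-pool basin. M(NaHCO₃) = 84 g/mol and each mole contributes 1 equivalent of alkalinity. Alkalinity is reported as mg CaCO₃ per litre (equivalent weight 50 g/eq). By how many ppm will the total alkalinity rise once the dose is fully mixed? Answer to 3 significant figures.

120 ppm

Moles of NaHCO₃: 57,600 g ÷ 84 g/mol = 685.7 mol → 685.7 eq of alkalinity.
As CaCO₃: 685.7 eq × 50 g/eq = 34,290 g.
Rise: 34,290 g / 286,000 L × 1000 = 119.9 mg/L.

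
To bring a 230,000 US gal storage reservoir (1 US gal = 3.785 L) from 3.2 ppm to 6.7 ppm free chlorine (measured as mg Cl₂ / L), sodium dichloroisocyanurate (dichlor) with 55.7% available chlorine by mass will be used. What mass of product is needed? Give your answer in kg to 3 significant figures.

5.47 kg

Volume: 230,000 US gal × 3.785 L/gal = 870,550 L.
Chlorine deficit: 6.7 − 3.2 = 3.5 ppm = 3.5 mg/L as Cl₂.
Cl₂ equivalent needed: 3.5 mg/L × 870,550 L = 3,047,000 mg = 3047 g.
Product at 55.7% available chlorine: 3047 / 0.557 = 5470 g.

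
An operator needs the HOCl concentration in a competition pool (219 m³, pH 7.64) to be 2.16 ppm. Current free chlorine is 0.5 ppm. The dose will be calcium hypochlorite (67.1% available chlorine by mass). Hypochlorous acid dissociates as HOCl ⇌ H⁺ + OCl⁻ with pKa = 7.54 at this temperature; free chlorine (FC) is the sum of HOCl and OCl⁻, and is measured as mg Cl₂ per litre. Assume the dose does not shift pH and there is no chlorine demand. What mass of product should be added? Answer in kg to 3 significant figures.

1.43 kg

Volume: 219 m³ = 219,000 L.
[OCl⁻]/[HOCl] = 10^(pH − pKa) = 10^(7.64 − 7.54) = 1.259; fraction as HOCl = 1/(1 + 1.259) = 0.4427.
Free chlorine required for 2.16 ppm HOCl: 2.16 / 0.4427 = 4.879 ppm.
FC to add: 4.879 − 0.5 = 4.379 mg/L as Cl₂.
Cl₂ equivalent: 4.379 mg/L × 219,000 L = 959.1 g.
Product at 67.1% available Cl: 959.1 / 0.671 = 1429 g.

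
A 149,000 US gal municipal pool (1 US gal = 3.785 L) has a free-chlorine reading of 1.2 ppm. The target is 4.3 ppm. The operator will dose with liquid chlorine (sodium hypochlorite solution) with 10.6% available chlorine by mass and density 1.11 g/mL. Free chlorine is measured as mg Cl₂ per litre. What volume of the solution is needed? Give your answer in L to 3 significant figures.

Volume: 149,000 US gal × 3.785 L/gal = 563,965 L.
Chlorine deficit: 4.3 − 1.2 = 3.1 ppm = 3.1 mg/L as Cl₂.
Cl₂ equivalent needed: 3.1 mg/L × 563,965 L = 1,748,000 mg = 1748 g.
Product at 10.6% available chlorine: 1748 / 0.106 = 16,490 g.
Volume at density 1.11 g/mL: 16,490 g ÷ 1.11 g/mL = 14,860 mL.

14.9 L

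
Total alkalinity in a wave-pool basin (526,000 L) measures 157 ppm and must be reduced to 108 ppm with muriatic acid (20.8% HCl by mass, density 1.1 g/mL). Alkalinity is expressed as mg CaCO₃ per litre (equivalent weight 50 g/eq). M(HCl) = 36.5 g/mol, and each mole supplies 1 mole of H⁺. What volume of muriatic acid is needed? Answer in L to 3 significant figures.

82.2 L

Alkalinity to neutralize: (157 − 108) = 49 mg/L as CaCO₃ × 526,000 L = 25,770 g as CaCO₃.
Equivalents of H⁺ required: 25,770 ÷ 50 g/eq = 515.5 eq = 515.5 mol HCl.
Mass of HCl: 515.5 × 36.5 = 18,820 g.
Mass of 20.8% solution: 18,820 / 0.208 = 90,460 g.
Volume: 90,460 g ÷ 1.1 g/mL = 82,230 mL.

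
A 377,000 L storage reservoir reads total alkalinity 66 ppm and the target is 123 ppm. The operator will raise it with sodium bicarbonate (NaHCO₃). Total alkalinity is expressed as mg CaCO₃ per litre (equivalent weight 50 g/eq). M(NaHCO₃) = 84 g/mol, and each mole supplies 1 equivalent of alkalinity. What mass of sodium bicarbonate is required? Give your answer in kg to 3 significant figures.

36.1 kg

Alkalinity to add: (123 − 66) = 57 mg/L as CaCO₃ × 377,000 L = 21,490 g as CaCO₃.
Equivalents: 21,490 g ÷ 50 g/eq = 429.8 eq.
NaHCO₃ supplies 1 eq per mole → 429.8 mol.
Mass: 429.8 mol × 84 g/mol = 36,100 g.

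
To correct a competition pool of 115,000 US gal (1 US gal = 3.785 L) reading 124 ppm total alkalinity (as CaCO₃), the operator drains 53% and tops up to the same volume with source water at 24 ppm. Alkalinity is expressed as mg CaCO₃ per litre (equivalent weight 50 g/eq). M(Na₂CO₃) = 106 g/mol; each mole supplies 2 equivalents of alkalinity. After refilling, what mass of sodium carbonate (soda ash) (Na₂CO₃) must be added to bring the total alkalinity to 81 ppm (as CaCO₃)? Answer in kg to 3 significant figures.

4.61 kg

Volume: 115,000 US gal × 3.785 L/gal = 435,275 L.
After draining 53% and refilling: 124 × 0.47 + 24 × 0.53 = 71 ppm.
Deficit to target: 81 − 71 = 10 mg/L.
As CaCO₃: 10 mg/L × 435,275 L = 4353 g; ÷ 50 g/eq ÷ 2 = 43.53 mol Na₂CO₃.
Mass: 43.53 × 106 = 4614 g.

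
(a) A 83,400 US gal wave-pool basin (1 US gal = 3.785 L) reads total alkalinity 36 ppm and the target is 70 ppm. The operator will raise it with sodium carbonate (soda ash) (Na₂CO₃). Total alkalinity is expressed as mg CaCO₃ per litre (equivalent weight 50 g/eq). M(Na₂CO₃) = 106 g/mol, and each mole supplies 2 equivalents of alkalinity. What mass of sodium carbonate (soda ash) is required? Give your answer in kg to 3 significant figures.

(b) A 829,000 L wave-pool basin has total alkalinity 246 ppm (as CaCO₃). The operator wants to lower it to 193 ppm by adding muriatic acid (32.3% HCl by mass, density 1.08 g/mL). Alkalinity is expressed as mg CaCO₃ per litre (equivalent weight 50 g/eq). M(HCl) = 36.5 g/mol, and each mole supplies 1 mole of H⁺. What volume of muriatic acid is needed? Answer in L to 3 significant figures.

(a) 11.4 kg; (b) 91.9 L

(a) Volume: 83,400 US gal × 3.785 L/gal = 315,669 L.
(a) Alkalinity to add: (70 − 36) = 34 mg/L as CaCO₃ × 315,669 L = 10,730 g as CaCO₃.
(a) Equivalents: 10,730 g ÷ 50 g/eq = 214.7 eq.
(a) Each mole of Na₂CO₃ supplies 2 eq, so 214.7 / 2 = 107.3 mol.
(a) Mass: 107.3 mol × 106 g/mol = 11,380 g.

(b) Alkalinity to neutralize: (246 − 193) = 53 mg/L as CaCO₃ × 829,000 L = 43,940 g as CaCO₃.
(b) Equivalents of H⁺ required: 43,940 ÷ 50 g/eq = 878.7 eq = 878.7 mol HCl.
(b) Mass of HCl: 878.7 × 36.5 = 32,070 g.
(b) Mass of 32.3% solution: 32,070 / 0.323 = 99,300 g.
(b) Volume: 99,300 g ÷ 1.08 g/mL = 91,940 mL.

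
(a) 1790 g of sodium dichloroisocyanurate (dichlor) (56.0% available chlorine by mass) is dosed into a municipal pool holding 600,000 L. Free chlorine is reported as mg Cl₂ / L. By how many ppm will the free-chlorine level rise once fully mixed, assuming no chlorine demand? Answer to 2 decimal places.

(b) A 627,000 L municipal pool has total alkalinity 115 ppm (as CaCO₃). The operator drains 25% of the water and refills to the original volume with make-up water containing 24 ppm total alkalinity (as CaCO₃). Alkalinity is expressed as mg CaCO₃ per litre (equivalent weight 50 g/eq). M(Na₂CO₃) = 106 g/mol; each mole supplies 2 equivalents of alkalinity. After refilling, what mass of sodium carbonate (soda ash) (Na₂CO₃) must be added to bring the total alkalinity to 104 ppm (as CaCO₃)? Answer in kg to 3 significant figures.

(a) 1.67 ppm; (b) 7.81 kg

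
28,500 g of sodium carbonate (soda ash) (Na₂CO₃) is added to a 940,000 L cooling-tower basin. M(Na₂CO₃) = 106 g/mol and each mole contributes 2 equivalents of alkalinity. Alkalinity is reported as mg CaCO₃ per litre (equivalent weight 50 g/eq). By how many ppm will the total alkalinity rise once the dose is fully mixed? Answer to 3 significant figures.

Moles of Na₂CO₃: 28,500 g ÷ 106 g/mol = 268.9 mol → 537.7 eq of alkalinity.
As CaCO₃: 537.7 eq × 50 g/eq = 26,890 g.
Rise: 26,890 g / 940,000 L × 1000 = 28.6 mg/L.

28.6 ppm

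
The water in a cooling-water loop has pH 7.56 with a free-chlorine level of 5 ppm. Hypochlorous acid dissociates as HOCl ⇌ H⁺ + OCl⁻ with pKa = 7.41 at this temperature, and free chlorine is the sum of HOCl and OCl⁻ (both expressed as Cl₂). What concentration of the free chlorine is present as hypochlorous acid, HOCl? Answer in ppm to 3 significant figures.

2.07 ppm

[OCl⁻]/[HOCl] = 10^(pH − pKa) = 10^(7.56 − 7.41) = 10^0.15 = 1.413.
Fraction as HOCl = 1 / (1 + 1.413) = 0.4145.
HOCl = 0.4145 × 5 ppm = 2.073 ppm.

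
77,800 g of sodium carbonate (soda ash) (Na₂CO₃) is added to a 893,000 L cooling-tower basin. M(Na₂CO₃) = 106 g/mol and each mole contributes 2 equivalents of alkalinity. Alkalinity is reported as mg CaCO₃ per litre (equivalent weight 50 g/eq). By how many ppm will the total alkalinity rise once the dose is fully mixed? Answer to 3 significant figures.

Moles of Na₂CO₃: 77,800 g ÷ 106 g/mol = 734 mol → 1468 eq of alkalinity.
As CaCO₃: 1468 eq × 50 g/eq = 73,400 g.
Rise: 73,400 g / 893,000 L × 1000 = 82.19 mg/L.

82.2 ppm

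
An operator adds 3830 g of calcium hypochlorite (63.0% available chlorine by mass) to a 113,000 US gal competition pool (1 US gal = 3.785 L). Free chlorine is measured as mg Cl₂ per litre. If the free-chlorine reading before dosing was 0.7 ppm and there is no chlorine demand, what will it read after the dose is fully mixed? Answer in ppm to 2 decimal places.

6.34 ppm

Volume: 113,000 US gal × 3.785 L/gal = 427,705 L.
Available chlorine delivered: 3830 g × 0.63 = 2413 g as Cl₂.
Concentration rise: 2413 g / 427,705 L = 5.642 mg/L = 5.64 ppm.
Final FC: 0.7 + 5.64 = 6.34 ppm.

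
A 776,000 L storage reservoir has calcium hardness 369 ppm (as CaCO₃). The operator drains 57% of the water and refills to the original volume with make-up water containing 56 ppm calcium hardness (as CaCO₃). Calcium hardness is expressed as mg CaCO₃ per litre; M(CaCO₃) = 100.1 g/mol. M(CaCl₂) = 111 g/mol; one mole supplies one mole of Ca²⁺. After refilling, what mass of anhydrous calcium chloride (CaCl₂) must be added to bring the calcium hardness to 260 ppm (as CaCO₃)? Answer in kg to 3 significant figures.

After draining 57% and refilling: 369 × 0.43 + 56 × 0.57 = 190.59 ppm.
Deficit to target: 260 − 190.59 = 69.41 mg/L.
As CaCO₃: 69.41 mg/L × 776,000 L = 53,860 g; ÷ 100.1 = 538.1 mol Ca²⁺.
Mass: 538.1 × 111 = 59,730 g.

59.7 kg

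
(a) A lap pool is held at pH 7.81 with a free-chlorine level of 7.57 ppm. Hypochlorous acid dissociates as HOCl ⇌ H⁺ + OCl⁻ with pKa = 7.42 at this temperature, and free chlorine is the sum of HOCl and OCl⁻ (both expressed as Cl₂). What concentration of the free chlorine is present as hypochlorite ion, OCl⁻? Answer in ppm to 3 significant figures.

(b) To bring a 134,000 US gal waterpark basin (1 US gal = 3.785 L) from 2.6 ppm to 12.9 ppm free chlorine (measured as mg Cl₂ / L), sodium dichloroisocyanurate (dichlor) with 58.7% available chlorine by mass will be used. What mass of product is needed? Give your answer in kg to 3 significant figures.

(a) [OCl⁻]/[HOCl] = 10^(pH − pKa) = 10^(7.81 − 7.42) = 10^0.39 = 2.455.
(a) Fraction as HOCl = 1 / (1 + 2.455) = 0.2895.
(a) OCl⁻ = (1 − 0.2895) × 7.57 ppm = 5.379 ppm.

(b) Volume: 134,000 US gal × 3.785 L/gal = 507,190 L.
(b) Chlorine deficit: 12.9 − 2.6 = 10.3 ppm = 10.3 mg/L as Cl₂.
(b) Cl₂ equivalent needed: 10.3 mg/L × 507,190 L = 5,224,000 mg = 5224 g.
(b) Product at 58.7% available chlorine: 5224 / 0.587 = 8900 g.

(a) 5.38 ppm; (b) 8.90 kg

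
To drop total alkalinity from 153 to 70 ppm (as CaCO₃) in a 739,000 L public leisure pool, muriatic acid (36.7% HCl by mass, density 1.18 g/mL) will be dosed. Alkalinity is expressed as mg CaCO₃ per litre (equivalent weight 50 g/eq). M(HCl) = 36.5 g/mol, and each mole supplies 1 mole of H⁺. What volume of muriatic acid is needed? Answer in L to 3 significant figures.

Alkalinity to neutralize: (153 − 70) = 83 mg/L as CaCO₃ × 739,000 L = 61,340 g as CaCO₃.
Equivalents of H⁺ required: 61,340 ÷ 50 g/eq = 1227 eq = 1227 mol HCl.
Mass of HCl: 1227 × 36.5 = 44,780 g.
Mass of 36.7% solution: 44,780 / 0.367 = 122,000 g.
Volume: 122,000 g ÷ 1.18 g/mL = 103,400 mL.

103 L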